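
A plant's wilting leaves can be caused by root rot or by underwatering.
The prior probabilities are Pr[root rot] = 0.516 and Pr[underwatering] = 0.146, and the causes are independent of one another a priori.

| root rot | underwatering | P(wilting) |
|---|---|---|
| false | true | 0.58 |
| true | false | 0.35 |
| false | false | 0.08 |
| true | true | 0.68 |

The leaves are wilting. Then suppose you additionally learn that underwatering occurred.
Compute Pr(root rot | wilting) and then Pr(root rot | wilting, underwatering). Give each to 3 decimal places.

Pr(root rot | wilting) ≈ 0.735; Pr(root rot | wilting, underwatering) ≈ 0.556

Numerator (weight on configurations with root rot): 0.154232 + 0.051228 = 0.205460
Denominator P(wilting): 0.08*0.484*0.854 + 0.58*0.484*0.146 + 0.35*0.516*0.854 + 0.68*0.516*0.146 = 0.279512
Posterior = 0.205460 / 0.279512 ≈ 0.735

Now condition on the additional information:
Numerator (weight on configurations with root rot): 0.68·0.516 = 0.350880
The normalizing constant is 0.58·0.484 + 0.68·0.516 = 0.631600
Posterior = 0.350880 / 0.631600 ≈ 0.556
Conditioning on underwatering lowers the posterior on root rot: the classic explaining-away effect in a common-effect structure.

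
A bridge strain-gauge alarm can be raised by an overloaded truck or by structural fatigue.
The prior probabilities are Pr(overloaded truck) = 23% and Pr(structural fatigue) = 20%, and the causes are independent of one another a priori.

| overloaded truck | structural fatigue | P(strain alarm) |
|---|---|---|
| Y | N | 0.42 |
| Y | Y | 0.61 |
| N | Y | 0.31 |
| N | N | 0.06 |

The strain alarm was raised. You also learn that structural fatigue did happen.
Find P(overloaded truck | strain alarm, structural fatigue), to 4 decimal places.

For the numerator, keep only overloaded truck=true terms: 0.61*0.23 = 0.140300
Denominator P(strain alarm | structural fatigue): 0.31*0.77 + 0.61*0.23 = 0.379000
Posterior = 0.140300 / 0.379000 ≈ 0.3702

P(overloaded truck | strain alarm, structural fatigue) ≈ 0.3702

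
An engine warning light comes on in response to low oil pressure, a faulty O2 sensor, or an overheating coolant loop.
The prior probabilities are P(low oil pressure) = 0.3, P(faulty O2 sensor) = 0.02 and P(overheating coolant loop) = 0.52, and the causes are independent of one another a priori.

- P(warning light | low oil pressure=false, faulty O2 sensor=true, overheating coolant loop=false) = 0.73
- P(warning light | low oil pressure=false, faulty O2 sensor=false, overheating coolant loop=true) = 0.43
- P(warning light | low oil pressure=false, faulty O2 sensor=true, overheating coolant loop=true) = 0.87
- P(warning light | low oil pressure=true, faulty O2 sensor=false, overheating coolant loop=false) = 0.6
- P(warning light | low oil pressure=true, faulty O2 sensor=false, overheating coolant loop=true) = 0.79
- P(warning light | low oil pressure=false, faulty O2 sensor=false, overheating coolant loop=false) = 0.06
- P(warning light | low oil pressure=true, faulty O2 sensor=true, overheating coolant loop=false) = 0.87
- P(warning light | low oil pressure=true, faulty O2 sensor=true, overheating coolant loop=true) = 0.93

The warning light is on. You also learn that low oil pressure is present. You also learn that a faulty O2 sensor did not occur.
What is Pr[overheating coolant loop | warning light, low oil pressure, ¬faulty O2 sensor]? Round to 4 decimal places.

Pr[overheating coolant loop | warning light, low oil pressure, ¬faulty O2 sensor] ≈ 0.5879

Enumerate both values of overheating coolant loop and weight by the priors:
  P(warning light | low oil pressure, ¬faulty O2 sensor) = 0.6*0.48 + 0.79*0.52
        = 0.288000 + 0.410800 = 0.698800
Configurations with overheating coolant loop contribute 0.410800, so
  P(overheating coolant loop | warning light, low oil pressure, ¬faulty O2 sensor) = 0.410800 / 0.698800 ≈ 0.5879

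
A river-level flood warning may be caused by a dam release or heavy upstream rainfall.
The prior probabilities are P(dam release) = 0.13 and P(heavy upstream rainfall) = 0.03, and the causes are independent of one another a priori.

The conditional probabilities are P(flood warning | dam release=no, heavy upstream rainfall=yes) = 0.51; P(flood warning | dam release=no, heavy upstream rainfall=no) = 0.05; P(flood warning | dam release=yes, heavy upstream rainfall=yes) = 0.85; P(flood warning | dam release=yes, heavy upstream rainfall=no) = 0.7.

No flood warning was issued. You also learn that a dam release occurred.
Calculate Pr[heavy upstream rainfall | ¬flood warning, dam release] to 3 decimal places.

P(¬flood warning | dam release) = 0.3×0.97 + 0.15×0.03 = 0.291000 + 0.004500 = 0.295500
Restricting to configurations with heavy upstream rainfall present: 0.15×0.03 = 0.004500.
So P(heavy upstream rainfall | ¬flood warning, dam release) = 0.004500/0.295500 ≈ 0.015.

Pr[heavy upstream rainfall | ¬flood warning, dam release] ≈ 0.015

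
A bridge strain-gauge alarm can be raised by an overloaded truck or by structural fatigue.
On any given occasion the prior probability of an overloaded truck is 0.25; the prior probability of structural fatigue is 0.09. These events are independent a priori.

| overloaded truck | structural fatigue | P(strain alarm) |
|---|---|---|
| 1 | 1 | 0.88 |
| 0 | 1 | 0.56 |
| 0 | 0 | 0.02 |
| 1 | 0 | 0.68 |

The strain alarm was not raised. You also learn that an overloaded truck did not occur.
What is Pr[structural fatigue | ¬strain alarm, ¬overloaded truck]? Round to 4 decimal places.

Pr[structural fatigue | ¬strain alarm, ¬overloaded truck] ≈ 0.0425

P(¬strain alarm | ¬overloaded truck) = 0.98·0.91 + 0.44·0.09 = 0.891800 + 0.039600 = 0.931400
Restricting to configurations with structural fatigue present: 0.44·0.09 = 0.039600.
So P(structural fatigue | ¬strain alarm, ¬overloaded truck) = 0.039600/0.931400 ≈ 0.0425.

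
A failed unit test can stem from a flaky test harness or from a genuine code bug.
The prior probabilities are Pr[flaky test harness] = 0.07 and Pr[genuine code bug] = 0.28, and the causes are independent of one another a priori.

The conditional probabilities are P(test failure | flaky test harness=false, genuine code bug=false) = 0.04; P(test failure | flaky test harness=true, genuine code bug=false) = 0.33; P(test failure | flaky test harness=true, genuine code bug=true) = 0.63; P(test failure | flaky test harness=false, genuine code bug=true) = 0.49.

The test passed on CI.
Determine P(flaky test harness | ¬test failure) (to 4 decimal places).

P(flaky test harness | ¬test failure) ≈ 0.0502

P(¬test failure) = 0.96*0.93*0.72 + 0.51*0.93*0.28 + 0.67*0.07*0.72 + 0.37*0.07*0.28 = 0.642816 + 0.132804 + 0.033768 + 0.007252 = 0.816640
Restricting to configurations with flaky test harness present: 0.033768 + 0.007252 = 0.041020.
P(flaky test harness | ¬test failure) = 0.041020 / 0.816640 ≈ 0.0502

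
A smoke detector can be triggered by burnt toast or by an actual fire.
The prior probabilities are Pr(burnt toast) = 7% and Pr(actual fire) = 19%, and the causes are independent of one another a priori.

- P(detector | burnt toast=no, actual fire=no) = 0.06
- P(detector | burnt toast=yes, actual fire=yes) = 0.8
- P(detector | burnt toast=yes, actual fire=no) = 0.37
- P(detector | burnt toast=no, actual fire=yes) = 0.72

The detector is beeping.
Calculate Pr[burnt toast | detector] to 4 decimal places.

Numerator (weight on configurations with burnt toast): 0.020979 + 0.010640 = 0.031619
Normalizer over all consistent configurations: 0.06·0.93·0.81 + 0.72·0.93·0.19 + 0.37·0.07·0.81 + 0.8·0.07·0.19 = 0.204041
Posterior = 0.031619 / 0.204041 ≈ 0.1550

Pr[burnt toast | detector] ≈ 0.1550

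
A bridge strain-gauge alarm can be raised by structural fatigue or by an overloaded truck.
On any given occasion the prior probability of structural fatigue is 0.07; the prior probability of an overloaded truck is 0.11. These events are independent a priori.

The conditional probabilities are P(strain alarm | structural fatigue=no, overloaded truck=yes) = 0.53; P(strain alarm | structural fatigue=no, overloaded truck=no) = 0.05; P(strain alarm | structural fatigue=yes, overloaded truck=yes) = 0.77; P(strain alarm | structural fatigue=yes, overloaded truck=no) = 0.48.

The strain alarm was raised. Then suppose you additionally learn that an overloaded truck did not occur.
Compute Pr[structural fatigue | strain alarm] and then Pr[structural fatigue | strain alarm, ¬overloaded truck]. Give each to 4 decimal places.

Numerator (weight on configurations with structural fatigue): 0.029904 + 0.005929 = 0.035833
The normalizing constant is 0.05×0.93×0.89 + 0.53×0.93×0.11 + 0.48×0.07×0.89 + 0.77×0.07×0.11 = 0.131437
P(structural fatigue | strain alarm) = 0.035833/0.131437 ≈ 0.2726

Now condition on the additional information:
P(strain alarm | ¬overloaded truck) = 0.05·0.93 + 0.48·0.07 = 0.046500 + 0.033600 = 0.080100
The structural fatigue-present share is 0.48·0.07 = 0.033600.
Hence the posterior is 0.033600/0.080100 ≈ 0.4195.

Pr[structural fatigue | strain alarm] ≈ 0.2726; Pr[structural fatigue | strain alarm, ¬overloaded truck] ≈ 0.4195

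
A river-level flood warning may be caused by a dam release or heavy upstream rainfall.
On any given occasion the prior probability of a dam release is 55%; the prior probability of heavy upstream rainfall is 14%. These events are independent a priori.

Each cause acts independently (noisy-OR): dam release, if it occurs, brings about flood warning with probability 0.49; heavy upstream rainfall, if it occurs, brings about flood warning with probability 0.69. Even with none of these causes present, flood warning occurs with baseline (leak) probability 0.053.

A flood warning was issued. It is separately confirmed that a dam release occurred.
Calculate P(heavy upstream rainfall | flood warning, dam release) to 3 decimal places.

Under noisy-OR, P(flood warning | causes) = 1 − (1−0.053)·∏(1−qᵢ) over the active causes.
P(flood warning | dam release) = 0.51703×0.86 + 0.850279×0.14 = 0.444646 + 0.119039 = 0.563685
Of this, 0.119039 comes from 0.850279×0.14 (the heavy upstream rainfall=true cases).
So P(heavy upstream rainfall | flood warning, dam release) = 0.119039/0.563685 ≈ 0.211.

P(heavy upstream rainfall | flood warning, dam release) ≈ 0.211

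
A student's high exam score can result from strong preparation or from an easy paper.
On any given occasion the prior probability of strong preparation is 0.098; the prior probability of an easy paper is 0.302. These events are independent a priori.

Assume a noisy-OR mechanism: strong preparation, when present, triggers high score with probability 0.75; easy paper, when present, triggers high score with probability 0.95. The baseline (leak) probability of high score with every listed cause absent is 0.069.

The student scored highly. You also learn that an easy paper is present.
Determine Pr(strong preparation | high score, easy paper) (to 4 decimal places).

Pr(strong preparation | high score, easy paper) ≈ 0.1012

Under noisy-OR, P(high score | causes) = 1 − (1−0.069)·∏(1−qᵢ) over the active causes.
Enumerate both values of strong preparation and weight by the priors:
  P(high score | easy paper) = 0.95345×0.902 + 0.988363×0.098
        = 0.860012 + 0.096860 = 0.956872
The terms with strong preparation present sum to 0.096860, so
  P(strong preparation | high score, easy paper) = 0.096860 / 0.956872 ≈ 0.1012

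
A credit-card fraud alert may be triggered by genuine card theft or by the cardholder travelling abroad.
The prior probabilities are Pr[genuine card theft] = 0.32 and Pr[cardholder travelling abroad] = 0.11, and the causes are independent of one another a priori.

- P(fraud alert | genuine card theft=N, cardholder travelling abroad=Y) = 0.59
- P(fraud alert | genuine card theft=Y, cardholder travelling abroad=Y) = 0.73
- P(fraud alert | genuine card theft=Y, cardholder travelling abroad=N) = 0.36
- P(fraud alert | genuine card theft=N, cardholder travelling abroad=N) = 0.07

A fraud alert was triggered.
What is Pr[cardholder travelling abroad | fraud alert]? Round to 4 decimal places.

Pr[cardholder travelling abroad | fraud alert] ≈ 0.3252

Sum P(fraud alert|·) weighted by the priors over the 4 (genuine card theft, cardholder travelling abroad) configurations:
  P(fraud alert) = 0.07·0.68·0.89 + 0.59·0.68·0.11 + 0.36·0.32·0.89 + 0.73·0.32·0.11
        = 0.042364 + 0.044132 + 0.102528 + 0.025696 = 0.214720
Keeping only the cardholder travelling abroad-present terms gives 0.069828, so
  P(cardholder travelling abroad | fraud alert) = 0.069828 / 0.214720 ≈ 0.3252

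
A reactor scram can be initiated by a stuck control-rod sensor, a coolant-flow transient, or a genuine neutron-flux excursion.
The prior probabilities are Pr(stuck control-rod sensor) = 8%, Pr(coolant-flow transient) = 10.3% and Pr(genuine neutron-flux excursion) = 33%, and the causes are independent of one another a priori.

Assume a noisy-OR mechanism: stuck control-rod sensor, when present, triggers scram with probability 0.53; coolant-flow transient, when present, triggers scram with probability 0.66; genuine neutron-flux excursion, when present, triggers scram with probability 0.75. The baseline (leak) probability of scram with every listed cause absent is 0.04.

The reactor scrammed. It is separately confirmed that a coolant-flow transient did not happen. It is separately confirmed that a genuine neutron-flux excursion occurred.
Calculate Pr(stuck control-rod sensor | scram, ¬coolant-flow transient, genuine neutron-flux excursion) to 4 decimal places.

Under noisy-OR, P(scram | causes) = 1 − (1−0.04)·∏(1−qᵢ) over the active causes.
Enumerate both values of stuck control-rod sensor and weight by the priors:
  P(scram | ¬coolant-flow transient, genuine neutron-flux excursion) = 0.76×0.92 + 0.8872×0.08
        = 0.699200 + 0.070976 = 0.770176
Configurations with stuck control-rod sensor contribute 0.070976, so
  P(stuck control-rod sensor | scram, ¬coolant-flow transient, genuine neutron-flux excursion) = 0.070976 / 0.770176 ≈ 0.0922

Pr(stuck control-rod sensor | scram, ¬coolant-flow transient, genuine neutron-flux excursion) ≈ 0.0922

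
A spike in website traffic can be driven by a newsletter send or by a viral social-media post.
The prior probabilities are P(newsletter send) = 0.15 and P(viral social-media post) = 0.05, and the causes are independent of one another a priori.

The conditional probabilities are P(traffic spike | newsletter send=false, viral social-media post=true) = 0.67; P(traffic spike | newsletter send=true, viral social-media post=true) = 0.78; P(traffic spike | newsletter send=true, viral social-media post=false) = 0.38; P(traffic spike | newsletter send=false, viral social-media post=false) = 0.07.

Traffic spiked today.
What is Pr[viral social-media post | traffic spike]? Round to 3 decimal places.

Enumerate the 4 (newsletter send, viral social-media post) configurations and weight by the priors:
  P(traffic spike) = 0.07×0.85×0.95 + 0.67×0.85×0.05 + 0.38×0.15×0.95 + 0.78×0.15×0.05
        = 0.056525 + 0.028475 + 0.054150 + 0.005850 = 0.145000
The terms with viral social-media post present sum to 0.034325, so
  P(viral social-media post | traffic spike) = 0.034325 / 0.145000 ≈ 0.237

Pr[viral social-media post | traffic spike] ≈ 0.237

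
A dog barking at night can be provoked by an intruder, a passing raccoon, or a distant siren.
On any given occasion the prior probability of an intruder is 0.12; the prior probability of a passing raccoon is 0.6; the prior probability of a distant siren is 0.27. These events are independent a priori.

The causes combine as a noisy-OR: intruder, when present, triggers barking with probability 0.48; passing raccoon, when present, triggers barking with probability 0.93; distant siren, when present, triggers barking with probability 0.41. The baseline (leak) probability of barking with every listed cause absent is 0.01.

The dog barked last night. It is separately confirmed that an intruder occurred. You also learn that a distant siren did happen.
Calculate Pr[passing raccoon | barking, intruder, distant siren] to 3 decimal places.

Under noisy-OR, P(barking | causes) = 1 − (1−0.01)·∏(1−qᵢ) over the active causes.
For the numerator, keep only passing raccoon=true terms: 0.978739×0.6 = 0.587243
The normalizing constant is 0.696268×0.4 + 0.978739×0.6 = 0.865750
P(passing raccoon | barking, intruder, distant siren) = 0.587243/0.865750 ≈ 0.678

Pr[passing raccoon | barking, intruder, distant siren] ≈ 0.678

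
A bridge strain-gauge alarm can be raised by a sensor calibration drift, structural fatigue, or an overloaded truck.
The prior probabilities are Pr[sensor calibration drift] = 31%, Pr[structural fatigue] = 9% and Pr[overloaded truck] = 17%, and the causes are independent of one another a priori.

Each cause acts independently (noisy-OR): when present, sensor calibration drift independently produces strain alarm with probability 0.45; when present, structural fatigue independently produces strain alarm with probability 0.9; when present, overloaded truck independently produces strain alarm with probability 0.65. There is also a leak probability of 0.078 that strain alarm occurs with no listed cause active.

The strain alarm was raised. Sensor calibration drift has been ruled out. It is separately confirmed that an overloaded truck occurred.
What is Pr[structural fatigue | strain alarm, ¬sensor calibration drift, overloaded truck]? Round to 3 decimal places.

Pr[structural fatigue | strain alarm, ¬sensor calibration drift, overloaded truck] ≈ 0.124

Under noisy-OR, P(strain alarm | causes) = 1 − (1−0.078)·∏(1−qᵢ) over the active causes.
Weight on structural fatigue=true, given the evidence: 0.96773*0.09 = 0.087096
Normalizer over all consistent configurations: 0.6773*0.91 + 0.96773*0.09 = 0.703439
P(structural fatigue | strain alarm, ¬sensor calibration drift, overloaded truck) = 0.087096/0.703439 ≈ 0.124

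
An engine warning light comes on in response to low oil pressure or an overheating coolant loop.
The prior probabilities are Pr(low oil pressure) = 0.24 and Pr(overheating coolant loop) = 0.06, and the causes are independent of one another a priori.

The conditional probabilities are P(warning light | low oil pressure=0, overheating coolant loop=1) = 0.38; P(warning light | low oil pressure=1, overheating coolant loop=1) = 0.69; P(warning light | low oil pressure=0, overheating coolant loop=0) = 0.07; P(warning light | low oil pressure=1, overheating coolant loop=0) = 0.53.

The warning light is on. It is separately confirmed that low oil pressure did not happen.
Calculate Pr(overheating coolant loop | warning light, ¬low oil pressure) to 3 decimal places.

P(warning light | ¬low oil pressure) = 0.07·0.94 + 0.38·0.06 = 0.065800 + 0.022800 = 0.088600
Of this, 0.022800 comes from 0.38·0.06 (the overheating coolant loop=true cases).
So P(overheating coolant loop | warning light, ¬low oil pressure) = 0.022800/0.088600 ≈ 0.257.

Pr(overheating coolant loop | warning light, ¬low oil pressure) ≈ 0.257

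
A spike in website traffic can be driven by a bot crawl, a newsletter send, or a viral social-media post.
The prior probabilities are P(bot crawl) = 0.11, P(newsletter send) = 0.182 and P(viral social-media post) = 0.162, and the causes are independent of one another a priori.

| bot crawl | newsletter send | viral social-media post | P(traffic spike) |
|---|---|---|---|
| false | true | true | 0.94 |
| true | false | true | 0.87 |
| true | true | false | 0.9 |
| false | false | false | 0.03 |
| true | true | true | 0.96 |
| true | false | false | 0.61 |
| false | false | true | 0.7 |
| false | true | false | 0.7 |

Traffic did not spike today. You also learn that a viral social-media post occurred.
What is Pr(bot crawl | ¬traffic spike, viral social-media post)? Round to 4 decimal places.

Pr(bot crawl | ¬traffic spike, viral social-media post) ≈ 0.0519

Sum P(¬traffic spike|·) weighted by the priors over the 4 (bot crawl, newsletter send) configurations:
  P(¬traffic spike | viral social-media post) = 0.3·0.89·0.818 + 0.06·0.89·0.182 + 0.13·0.11·0.818 + 0.04·0.11·0.182
        = 0.218406 + 0.009719 + 0.011697 + 0.000801 = 0.240623
Configurations with bot crawl contribute 0.012498, so
  P(bot crawl | ¬traffic spike, viral social-media post) = 0.012498 / 0.240623 ≈ 0.0519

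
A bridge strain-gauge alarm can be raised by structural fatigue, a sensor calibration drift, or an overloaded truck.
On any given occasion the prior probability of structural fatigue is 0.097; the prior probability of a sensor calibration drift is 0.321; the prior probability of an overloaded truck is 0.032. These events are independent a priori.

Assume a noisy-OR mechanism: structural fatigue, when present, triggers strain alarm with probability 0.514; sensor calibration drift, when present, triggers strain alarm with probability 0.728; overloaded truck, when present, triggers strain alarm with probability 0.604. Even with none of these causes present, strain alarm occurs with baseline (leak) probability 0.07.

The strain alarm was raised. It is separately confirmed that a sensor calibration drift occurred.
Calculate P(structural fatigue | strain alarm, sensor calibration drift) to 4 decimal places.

P(structural fatigue | strain alarm, sensor calibration drift) ≈ 0.1116

Under noisy-OR, P(strain alarm | causes) = 1 − (1−0.07)·∏(1−qᵢ) over the active causes.
P(strain alarm | sensor calibration drift) = 0.74704×0.903×0.968 + 0.899828×0.903×0.032 + 0.877061×0.097×0.968 + 0.951316×0.097×0.032 = 0.652991 + 0.026001 + 0.082353 + 0.002953 = 0.764298
Restricting to configurations with structural fatigue present: 0.082353 + 0.002953 = 0.085306.
Hence the posterior is 0.085306/0.764298 ≈ 0.1116.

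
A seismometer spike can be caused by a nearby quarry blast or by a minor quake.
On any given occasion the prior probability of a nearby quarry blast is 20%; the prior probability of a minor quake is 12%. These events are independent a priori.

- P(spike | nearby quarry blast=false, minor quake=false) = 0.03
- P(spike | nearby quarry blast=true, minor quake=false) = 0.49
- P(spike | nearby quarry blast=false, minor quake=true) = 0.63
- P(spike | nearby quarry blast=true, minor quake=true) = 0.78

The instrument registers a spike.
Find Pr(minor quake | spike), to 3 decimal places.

Pr(minor quake | spike) ≈ 0.425

For the numerator, keep only minor quake=true terms: 0.060480 + 0.018720 = 0.079200
Denominator P(spike): 0.03·0.8·0.88 + 0.63·0.8·0.12 + 0.49·0.2·0.88 + 0.78·0.2·0.12 = 0.186560
Posterior = 0.079200 / 0.186560 ≈ 0.425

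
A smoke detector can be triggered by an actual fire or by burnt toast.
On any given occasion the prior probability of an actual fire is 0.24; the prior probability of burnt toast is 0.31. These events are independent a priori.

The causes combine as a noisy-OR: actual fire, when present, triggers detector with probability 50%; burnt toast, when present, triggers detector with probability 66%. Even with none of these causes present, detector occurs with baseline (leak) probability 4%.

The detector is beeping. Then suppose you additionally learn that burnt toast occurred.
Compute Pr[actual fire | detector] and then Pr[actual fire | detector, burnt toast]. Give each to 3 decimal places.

Under noisy-OR, P(detector | causes) = 1 − (1−0.04)·∏(1−qᵢ) over the active causes.
By total probability over the 4 (actual fire, burnt toast) configurations:
  P(detector) = 0.04×0.76×0.69 + 0.6736×0.76×0.31 + 0.52×0.24×0.69 + 0.8368×0.24×0.31
        = 0.020976 + 0.158700 + 0.086112 + 0.062258 = 0.328046
Configurations with actual fire contribute 0.148370, so
  P(actual fire | detector) = 0.148370 / 0.328046 ≈ 0.452

Now also conditioning on burnt toast=true:
Weight on actual fire=true, given the evidence: 0.8368·0.24 = 0.200832
Normalizer over all consistent configurations: 0.6736·0.76 + 0.8368·0.24 = 0.712768
Posterior = 0.200832 / 0.712768 ≈ 0.282

Pr[actual fire | detector] ≈ 0.452; Pr[actual fire | detector, burnt toast] ≈ 0.282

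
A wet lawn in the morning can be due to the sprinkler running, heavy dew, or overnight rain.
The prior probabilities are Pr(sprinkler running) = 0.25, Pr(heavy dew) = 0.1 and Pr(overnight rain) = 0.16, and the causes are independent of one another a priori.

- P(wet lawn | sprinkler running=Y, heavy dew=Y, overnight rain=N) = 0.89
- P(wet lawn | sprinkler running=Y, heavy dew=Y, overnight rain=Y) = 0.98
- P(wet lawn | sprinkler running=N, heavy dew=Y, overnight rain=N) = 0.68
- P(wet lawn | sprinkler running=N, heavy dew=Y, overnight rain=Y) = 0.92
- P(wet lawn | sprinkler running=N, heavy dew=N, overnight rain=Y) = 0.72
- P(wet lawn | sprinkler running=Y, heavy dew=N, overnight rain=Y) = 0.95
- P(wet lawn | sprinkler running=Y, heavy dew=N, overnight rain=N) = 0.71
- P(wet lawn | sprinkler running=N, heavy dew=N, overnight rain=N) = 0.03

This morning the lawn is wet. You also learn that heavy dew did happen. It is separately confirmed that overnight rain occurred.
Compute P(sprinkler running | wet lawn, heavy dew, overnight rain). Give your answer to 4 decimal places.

Weight on sprinkler running=true, given the evidence: 0.98·0.25 = 0.245000
The normalizing constant is 0.92·0.75 + 0.98·0.25 = 0.935000
Posterior = 0.245000 / 0.935000 ≈ 0.2620

P(sprinkler running | wet lawn, heavy dew, overnight rain) ≈ 0.2620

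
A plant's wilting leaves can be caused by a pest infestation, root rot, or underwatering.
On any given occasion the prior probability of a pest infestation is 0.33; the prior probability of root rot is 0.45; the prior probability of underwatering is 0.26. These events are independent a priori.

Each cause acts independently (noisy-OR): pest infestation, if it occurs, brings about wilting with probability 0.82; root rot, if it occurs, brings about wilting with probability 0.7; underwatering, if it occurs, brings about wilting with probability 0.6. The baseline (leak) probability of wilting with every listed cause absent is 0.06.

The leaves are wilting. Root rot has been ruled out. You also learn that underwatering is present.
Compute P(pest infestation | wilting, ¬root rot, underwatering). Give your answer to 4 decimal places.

P(pest infestation | wilting, ¬root rot, underwatering) ≈ 0.4239

Under noisy-OR, P(wilting | causes) = 1 − (1−0.06)·∏(1−qᵢ) over the active causes.
Weight on pest infestation=true, given the evidence: 0.93232×0.33 = 0.307666
Denominator P(wilting | ¬root rot, underwatering): 0.624×0.67 + 0.93232×0.33 = 0.725746
Posterior = 0.307666 / 0.725746 ≈ 0.4239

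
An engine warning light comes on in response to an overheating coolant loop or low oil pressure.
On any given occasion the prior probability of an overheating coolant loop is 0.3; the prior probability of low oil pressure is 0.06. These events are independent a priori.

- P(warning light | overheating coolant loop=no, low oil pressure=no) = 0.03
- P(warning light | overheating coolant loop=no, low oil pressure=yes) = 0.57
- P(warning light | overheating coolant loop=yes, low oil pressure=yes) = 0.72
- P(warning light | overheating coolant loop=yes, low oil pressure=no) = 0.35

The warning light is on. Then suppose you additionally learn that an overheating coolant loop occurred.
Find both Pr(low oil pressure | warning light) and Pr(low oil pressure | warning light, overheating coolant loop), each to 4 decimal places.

By total probability over the 4 (overheating coolant loop, low oil pressure) configurations:
  P(warning light) = 0.03×0.7×0.94 + 0.57×0.7×0.06 + 0.35×0.3×0.94 + 0.72×0.3×0.06
        = 0.019740 + 0.023940 + 0.098700 + 0.012960 = 0.155340
Configurations with low oil pressure contribute 0.036900, so
  P(low oil pressure | warning light) = 0.036900 / 0.155340 ≈ 0.2375

With the extra evidence:
P(warning light | overheating coolant loop) = 0.35*0.94 + 0.72*0.06 = 0.329000 + 0.043200 = 0.372200
The low oil pressure-present share is 0.72*0.06 = 0.043200.
Hence the posterior is 0.043200/0.372200 ≈ 0.1161.
— overheating coolant loop explains away the evidence for low oil pressure.

Pr(low oil pressure | warning light) ≈ 0.2375; Pr(low oil pressure | warning light, overheating coolant loop) ≈ 0.1161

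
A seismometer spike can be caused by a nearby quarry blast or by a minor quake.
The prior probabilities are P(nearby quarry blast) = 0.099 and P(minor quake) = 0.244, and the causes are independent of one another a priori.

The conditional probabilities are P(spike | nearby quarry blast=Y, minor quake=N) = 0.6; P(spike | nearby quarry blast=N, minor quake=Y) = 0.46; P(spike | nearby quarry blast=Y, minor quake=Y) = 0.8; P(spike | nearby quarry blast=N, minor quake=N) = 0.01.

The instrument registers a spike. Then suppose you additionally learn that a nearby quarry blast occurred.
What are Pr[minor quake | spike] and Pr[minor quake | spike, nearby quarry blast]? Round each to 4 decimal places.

Pr[minor quake | spike] ≈ 0.6996; Pr[minor quake | spike, nearby quarry blast] ≈ 0.3009

Weight on minor quake=true, given the evidence: 0.101128 + 0.019325 = 0.120453
The normalizing constant is 0.01*0.901*0.756 + 0.46*0.901*0.244 + 0.6*0.099*0.756 + 0.8*0.099*0.244 = 0.172171
Posterior = 0.120453 / 0.172171 ≈ 0.6996

Now also conditioning on nearby quarry blast=true:
Weight on minor quake=true, given the evidence: 0.8*0.244 = 0.195200
Denominator P(spike | nearby quarry blast): 0.6*0.756 + 0.8*0.244 = 0.648800
P(minor quake | spike, nearby quarry blast) = 0.195200/0.648800 ≈ 0.3009
The drop from 0.6996 to 0.3009 is the explaining-away (discounting) effect.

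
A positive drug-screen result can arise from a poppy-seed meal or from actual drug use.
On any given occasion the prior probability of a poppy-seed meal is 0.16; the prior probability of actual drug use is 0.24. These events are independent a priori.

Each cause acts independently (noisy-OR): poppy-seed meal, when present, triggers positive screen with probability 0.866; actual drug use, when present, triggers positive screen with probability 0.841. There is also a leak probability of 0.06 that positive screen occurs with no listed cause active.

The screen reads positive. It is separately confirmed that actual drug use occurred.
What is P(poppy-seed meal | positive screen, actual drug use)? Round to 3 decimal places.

Under noisy-OR, P(positive screen | causes) = 1 − (1−0.06)·∏(1−qᵢ) over the active causes.
For the numerator, keep only poppy-seed meal=true terms: 0.979972×0.16 = 0.156796
The normalizing constant is 0.85054×0.84 + 0.979972×0.16 = 0.871250
P(poppy-seed meal | positive screen, actual drug use) = 0.156796/0.871250 ≈ 0.180

P(poppy-seed meal | positive screen, actual drug use) ≈ 0.180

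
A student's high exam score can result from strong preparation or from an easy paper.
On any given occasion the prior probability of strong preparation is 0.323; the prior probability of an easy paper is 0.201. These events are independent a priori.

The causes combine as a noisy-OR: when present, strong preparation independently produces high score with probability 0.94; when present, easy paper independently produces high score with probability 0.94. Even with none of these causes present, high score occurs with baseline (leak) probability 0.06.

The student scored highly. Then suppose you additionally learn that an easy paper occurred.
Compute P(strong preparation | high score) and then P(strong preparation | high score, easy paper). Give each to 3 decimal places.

Under noisy-OR, P(high score | causes) = 1 − (1−0.06)·∏(1−qᵢ) over the active causes.
P(high score) = 0.06*0.677*0.799 + 0.9436*0.677*0.201 + 0.9436*0.323*0.799 + 0.996616*0.323*0.201 = 0.032455 + 0.128402 + 0.243521 + 0.064703 = 0.469081
Of this, 0.308224 comes from 0.243521 + 0.064703 (the strong preparation=true cases).
So P(strong preparation | high score) = 0.308224/0.469081 ≈ 0.657.

Now also conditioning on easy paper=true:
P(high score | easy paper) = 0.9436*0.677 + 0.996616*0.323 = 0.638817 + 0.321907 = 0.960724
Restricting to configurations with strong preparation present: 0.996616*0.323 = 0.321907.
So P(strong preparation | high score, easy paper) = 0.321907/0.960724 ≈ 0.335.

P(strong preparation | high score) ≈ 0.657; P(strong preparation | high score, easy paper) ≈ 0.335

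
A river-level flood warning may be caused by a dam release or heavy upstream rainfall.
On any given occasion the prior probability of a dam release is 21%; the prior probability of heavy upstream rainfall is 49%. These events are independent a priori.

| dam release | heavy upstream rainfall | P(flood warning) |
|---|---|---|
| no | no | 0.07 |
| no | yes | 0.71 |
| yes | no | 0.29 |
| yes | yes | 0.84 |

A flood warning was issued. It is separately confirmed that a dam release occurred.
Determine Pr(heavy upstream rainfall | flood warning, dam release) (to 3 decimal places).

P(flood warning | dam release) = 0.29*0.51 + 0.84*0.49 = 0.147900 + 0.411600 = 0.559500
The heavy upstream rainfall-present share is 0.84*0.49 = 0.411600.
So P(heavy upstream rainfall | flood warning, dam release) = 0.411600/0.559500 ≈ 0.736.

Pr(heavy upstream rainfall | flood warning, dam release) ≈ 0.736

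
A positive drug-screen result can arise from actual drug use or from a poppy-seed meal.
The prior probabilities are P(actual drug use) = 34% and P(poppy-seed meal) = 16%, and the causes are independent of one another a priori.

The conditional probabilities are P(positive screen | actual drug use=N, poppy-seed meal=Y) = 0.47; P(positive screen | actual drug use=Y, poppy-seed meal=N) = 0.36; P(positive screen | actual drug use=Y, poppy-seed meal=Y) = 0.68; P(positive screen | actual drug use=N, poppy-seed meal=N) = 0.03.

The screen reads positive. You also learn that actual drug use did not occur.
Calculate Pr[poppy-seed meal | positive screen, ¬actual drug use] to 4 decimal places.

Pr[poppy-seed meal | positive screen, ¬actual drug use] ≈ 0.7490

For the numerator, keep only poppy-seed meal=true terms: 0.47*0.16 = 0.075200
Normalizer over all consistent configurations: 0.03*0.84 + 0.47*0.16 = 0.100400
P(poppy-seed meal | positive screen, ¬actual drug use) = 0.075200/0.100400 ≈ 0.7490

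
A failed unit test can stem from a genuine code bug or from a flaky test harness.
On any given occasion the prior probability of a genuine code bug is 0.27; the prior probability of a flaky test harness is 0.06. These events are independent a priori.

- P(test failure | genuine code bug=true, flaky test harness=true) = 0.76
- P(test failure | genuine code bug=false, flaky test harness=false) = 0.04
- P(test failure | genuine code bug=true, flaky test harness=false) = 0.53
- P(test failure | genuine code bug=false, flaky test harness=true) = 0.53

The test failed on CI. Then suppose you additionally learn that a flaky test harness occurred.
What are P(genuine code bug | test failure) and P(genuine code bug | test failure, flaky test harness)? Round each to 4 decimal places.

P(test failure) = 0.04×0.73×0.94 + 0.53×0.73×0.06 + 0.53×0.27×0.94 + 0.76×0.27×0.06 = 0.027448 + 0.023214 + 0.134514 + 0.012312 = 0.197488
Restricting to configurations with genuine code bug present: 0.134514 + 0.012312 = 0.146826.
So P(genuine code bug | test failure) = 0.146826/0.197488 ≈ 0.7435.

With the extra evidence:
P(test failure | flaky test harness) = 0.53·0.73 + 0.76·0.27 = 0.386900 + 0.205200 = 0.592100
The genuine code bug-present share is 0.76·0.27 = 0.205200.
Hence the posterior is 0.205200/0.592100 ≈ 0.3466.
The drop from 0.7435 to 0.3466 is the explaining-away (discounting) effect.

P(genuine code bug | test failure) ≈ 0.7435; P(genuine code bug | test failure, flaky test harness) ≈ 0.3466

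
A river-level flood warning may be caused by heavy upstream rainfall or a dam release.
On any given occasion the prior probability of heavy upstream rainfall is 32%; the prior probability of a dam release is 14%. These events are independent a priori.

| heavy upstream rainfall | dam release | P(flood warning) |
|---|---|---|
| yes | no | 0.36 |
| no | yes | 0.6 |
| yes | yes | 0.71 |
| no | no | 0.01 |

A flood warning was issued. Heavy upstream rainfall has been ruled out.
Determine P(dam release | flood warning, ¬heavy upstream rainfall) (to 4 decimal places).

Enumerate both values of dam release and weight by the priors:
  P(flood warning | ¬heavy upstream rainfall) = 0.01*0.86 + 0.6*0.14
        = 0.008600 + 0.084000 = 0.092600
Keeping only the dam release-present terms gives 0.084000, so
  P(dam release | flood warning, ¬heavy upstream rainfall) = 0.084000 / 0.092600 ≈ 0.9071

P(dam release | flood warning, ¬heavy upstream rainfall) ≈ 0.9071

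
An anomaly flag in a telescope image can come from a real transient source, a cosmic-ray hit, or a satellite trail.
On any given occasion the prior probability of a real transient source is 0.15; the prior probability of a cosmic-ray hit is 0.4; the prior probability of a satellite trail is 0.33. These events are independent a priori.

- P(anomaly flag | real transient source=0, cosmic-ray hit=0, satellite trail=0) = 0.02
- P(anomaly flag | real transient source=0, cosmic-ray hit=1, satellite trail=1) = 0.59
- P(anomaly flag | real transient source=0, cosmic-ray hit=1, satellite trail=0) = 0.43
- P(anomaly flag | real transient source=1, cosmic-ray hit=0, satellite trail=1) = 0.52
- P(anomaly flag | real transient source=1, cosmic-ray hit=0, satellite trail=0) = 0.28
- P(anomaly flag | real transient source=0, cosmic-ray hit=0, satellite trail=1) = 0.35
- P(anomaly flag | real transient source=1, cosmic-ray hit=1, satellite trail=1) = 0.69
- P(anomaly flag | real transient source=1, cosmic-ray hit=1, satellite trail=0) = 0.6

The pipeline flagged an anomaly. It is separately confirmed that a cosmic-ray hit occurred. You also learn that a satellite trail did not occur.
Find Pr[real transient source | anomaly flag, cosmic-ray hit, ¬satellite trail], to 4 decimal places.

P(anomaly flag | cosmic-ray hit, ¬satellite trail) = 0.43×0.85 + 0.6×0.15 = 0.365500 + 0.090000 = 0.455500
The real transient source-present share is 0.6×0.15 = 0.090000.
Hence the posterior is 0.090000/0.455500 ≈ 0.1976.

Pr[real transient source | anomaly flag, cosmic-ray hit, ¬satellite trail] ≈ 0.1976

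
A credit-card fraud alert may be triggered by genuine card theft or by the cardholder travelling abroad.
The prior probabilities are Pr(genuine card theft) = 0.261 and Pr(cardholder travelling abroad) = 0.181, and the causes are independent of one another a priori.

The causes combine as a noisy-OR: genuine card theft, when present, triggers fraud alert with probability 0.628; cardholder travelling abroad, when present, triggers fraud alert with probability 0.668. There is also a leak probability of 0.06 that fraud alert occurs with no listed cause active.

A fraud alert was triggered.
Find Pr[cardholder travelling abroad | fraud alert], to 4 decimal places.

Pr[cardholder travelling abroad | fraud alert] ≈ 0.4328

Under noisy-OR, P(fraud alert | causes) = 1 − (1−0.06)·∏(1−qᵢ) over the active causes.
Weight on cardholder travelling abroad=true, given the evidence: 0.092015 + 0.041757 = 0.133772
The normalizing constant is 0.06×0.739×0.819 + 0.68792×0.739×0.181 + 0.65032×0.261×0.819 + 0.883906×0.261×0.181 = 0.309098
Posterior = 0.133772 / 0.309098 ≈ 0.4328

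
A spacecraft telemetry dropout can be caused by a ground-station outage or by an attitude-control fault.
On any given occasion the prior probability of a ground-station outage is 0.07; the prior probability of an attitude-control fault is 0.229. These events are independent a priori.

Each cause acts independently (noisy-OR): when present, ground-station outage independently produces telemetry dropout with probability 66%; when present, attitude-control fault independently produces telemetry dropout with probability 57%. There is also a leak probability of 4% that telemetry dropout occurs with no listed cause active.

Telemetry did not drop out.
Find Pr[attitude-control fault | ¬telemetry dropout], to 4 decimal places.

Under noisy-OR, P(telemetry dropout | causes) = 1 − (1−0.04)·∏(1−qᵢ) over the active causes.
For the numerator, keep only attitude-control fault=true terms: 0.087914 + 0.002250 = 0.090164
The normalizing constant is 0.96×0.93×0.771 + 0.4128×0.93×0.229 + 0.3264×0.07×0.771 + 0.140352×0.07×0.229 = 0.796129
Posterior = 0.090164 / 0.796129 ≈ 0.1133

Pr[attitude-control fault | ¬telemetry dropout] ≈ 0.1133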